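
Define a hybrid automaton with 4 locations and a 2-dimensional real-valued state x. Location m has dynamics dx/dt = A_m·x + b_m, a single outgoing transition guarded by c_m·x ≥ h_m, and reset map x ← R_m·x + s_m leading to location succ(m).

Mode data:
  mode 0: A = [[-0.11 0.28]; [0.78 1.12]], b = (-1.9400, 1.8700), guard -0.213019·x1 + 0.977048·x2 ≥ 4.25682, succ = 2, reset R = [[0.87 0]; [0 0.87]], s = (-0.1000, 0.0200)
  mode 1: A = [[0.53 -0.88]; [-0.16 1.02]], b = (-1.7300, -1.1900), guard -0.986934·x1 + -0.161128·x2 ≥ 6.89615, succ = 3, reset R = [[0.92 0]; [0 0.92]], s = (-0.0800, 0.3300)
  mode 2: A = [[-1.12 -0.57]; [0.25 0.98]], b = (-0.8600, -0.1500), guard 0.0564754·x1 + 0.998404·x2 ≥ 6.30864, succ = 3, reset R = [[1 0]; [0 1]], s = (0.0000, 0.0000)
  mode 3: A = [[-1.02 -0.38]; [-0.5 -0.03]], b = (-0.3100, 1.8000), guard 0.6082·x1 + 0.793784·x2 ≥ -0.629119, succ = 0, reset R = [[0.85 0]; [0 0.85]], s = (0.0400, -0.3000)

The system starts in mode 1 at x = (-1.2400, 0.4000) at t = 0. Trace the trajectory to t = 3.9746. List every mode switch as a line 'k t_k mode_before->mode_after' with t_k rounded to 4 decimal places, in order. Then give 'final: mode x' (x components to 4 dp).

Mode 1: guard c·x = 6.8961 hit at Δt = 1.5466 (t = 1.5466), x⁻ = (-6.8769, -0.6770) → reset → x⁺ = (-6.4068, -0.2928), jump to mode 3
Mode 3: guard c·x = -0.6291 hit at Δt = 0.5795 (t = 2.1261), x⁻ = (-3.8701, 2.1727) → reset → x⁺ = (-3.2496, 1.5468), jump to mode 0
Mode 0: guard c·x = 4.2568 hit at Δt = 1.2377 (t = 3.3638), x⁻ = (-4.3104, 3.4171) → reset → x⁺ = (-3.8500, 2.9928), jump to mode 2
Mode 2: flow for 0.6108 to horizon, guard not reached → x = (-3.2794, 4.5853)

1 1.5466 1->3
2 2.1261 3->0
3 3.3638 0->2
final: 2 -3.2794 4.5853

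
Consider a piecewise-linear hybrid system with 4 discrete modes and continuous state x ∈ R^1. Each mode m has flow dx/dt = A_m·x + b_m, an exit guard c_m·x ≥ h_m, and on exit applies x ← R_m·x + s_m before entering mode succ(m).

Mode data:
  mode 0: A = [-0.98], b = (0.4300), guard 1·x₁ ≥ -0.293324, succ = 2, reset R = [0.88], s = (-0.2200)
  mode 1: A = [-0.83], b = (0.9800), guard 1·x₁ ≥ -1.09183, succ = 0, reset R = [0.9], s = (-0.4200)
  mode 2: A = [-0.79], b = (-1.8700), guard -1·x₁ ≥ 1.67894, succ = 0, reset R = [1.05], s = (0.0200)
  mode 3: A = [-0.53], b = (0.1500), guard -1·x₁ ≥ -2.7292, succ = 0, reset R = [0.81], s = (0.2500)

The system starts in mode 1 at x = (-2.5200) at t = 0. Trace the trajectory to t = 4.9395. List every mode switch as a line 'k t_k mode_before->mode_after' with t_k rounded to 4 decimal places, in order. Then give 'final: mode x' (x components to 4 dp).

Mode 1: guard c·x = -1.0918 hit at Δt = 0.5875 (t = 0.5875), x⁻ = (-1.0918) → reset → x⁺ = (-1.4026), jump to mode 0
Mode 0: guard c·x = -0.2933 hit at Δt = 0.9412 (t = 1.5287), x⁻ = (-0.2933) → reset → x⁺ = (-0.4781), jump to mode 2
Mode 2: guard c·x = 1.6789 hit at Δt = 1.2782 (t = 2.8069), x⁻ = (-1.6789) → reset → x⁺ = (-1.7429), jump to mode 0
Mode 0: guard c·x = -0.2933 hit at Δt = 1.1142 (t = 3.9211), x⁻ = (-0.2933) → reset → x⁺ = (-0.4781), jump to mode 2
Mode 2: flow for 1.0184 to horizon, guard not reached → x = (-1.5222)

1 0.5875 1->0
2 1.5287 0->2
3 2.8069 2->0
4 3.9211 0->2
final: 2 -1.5222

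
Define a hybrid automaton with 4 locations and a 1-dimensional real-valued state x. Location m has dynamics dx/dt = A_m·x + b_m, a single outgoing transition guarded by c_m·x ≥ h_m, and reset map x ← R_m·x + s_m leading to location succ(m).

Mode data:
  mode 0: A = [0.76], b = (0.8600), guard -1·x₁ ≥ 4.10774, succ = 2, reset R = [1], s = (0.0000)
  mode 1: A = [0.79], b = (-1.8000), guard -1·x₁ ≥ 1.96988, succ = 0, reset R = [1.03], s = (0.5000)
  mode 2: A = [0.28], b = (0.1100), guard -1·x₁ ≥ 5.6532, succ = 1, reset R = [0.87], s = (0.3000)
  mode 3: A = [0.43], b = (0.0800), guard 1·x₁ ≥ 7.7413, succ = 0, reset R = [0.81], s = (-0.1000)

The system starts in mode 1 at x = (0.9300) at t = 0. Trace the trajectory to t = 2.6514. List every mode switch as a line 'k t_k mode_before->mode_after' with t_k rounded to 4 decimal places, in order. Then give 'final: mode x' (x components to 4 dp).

Mode 1: guard c·x = 1.9699 hit at Δt = 1.4526 (t = 1.4526), x⁻ = (-1.9699) → reset → x⁺ = (-1.5290), jump to mode 0
Mode 0: flow for 1.1988 to horizon, guard not reached → x = (-2.1199)

1 1.4526 1->0
final: 0 -2.1199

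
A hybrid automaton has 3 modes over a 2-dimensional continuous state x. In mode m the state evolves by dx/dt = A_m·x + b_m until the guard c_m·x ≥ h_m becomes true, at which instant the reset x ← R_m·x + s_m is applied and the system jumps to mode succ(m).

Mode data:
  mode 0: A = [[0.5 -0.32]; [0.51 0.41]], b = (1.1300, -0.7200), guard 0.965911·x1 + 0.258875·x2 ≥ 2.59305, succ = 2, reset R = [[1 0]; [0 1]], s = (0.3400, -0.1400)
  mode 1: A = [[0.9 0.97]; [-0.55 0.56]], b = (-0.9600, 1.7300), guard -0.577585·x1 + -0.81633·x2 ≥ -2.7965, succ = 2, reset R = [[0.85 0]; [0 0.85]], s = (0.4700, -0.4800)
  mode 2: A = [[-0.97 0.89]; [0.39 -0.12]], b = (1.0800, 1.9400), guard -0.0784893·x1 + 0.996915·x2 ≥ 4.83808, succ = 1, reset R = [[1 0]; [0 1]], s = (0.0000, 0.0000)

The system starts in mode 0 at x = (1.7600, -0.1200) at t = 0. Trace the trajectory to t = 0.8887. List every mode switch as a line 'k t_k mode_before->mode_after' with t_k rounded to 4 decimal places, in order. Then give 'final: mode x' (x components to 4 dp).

1 0.4066 0->2
final: 2 2.5336 1.3027

Mode 0: guard c·x = 2.5930 hit at Δt = 0.4066 (t = 0.4066), x⁻ = (2.6754, 0.0341) → reset → x⁺ = (3.0154, -0.1059), jump to mode 2
Mode 2: flow for 0.4821 to horizon, guard not reached → x = (2.5336, 1.3027)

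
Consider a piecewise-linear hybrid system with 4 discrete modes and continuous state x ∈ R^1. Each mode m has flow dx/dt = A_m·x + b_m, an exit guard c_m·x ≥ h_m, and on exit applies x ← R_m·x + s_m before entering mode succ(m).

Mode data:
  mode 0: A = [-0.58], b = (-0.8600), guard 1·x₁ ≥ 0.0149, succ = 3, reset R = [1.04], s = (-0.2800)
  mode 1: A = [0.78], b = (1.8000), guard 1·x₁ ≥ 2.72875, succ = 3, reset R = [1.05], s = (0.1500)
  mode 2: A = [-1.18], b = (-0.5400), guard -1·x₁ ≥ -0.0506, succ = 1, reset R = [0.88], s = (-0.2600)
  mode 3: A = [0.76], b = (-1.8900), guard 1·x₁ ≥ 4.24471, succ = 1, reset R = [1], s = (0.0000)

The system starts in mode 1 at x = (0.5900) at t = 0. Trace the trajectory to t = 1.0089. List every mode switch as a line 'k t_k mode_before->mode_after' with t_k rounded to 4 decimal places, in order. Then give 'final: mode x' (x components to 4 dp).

1 0.7087 1->3
final: 3 3.1506

Mode 1: guard c·x = 2.7287 hit at Δt = 0.7087 (t = 0.7087), x⁻ = (2.7287) → reset → x⁺ = (3.0152), jump to mode 3
Mode 3: flow for 0.3002 to horizon, guard not reached → x = (3.1506)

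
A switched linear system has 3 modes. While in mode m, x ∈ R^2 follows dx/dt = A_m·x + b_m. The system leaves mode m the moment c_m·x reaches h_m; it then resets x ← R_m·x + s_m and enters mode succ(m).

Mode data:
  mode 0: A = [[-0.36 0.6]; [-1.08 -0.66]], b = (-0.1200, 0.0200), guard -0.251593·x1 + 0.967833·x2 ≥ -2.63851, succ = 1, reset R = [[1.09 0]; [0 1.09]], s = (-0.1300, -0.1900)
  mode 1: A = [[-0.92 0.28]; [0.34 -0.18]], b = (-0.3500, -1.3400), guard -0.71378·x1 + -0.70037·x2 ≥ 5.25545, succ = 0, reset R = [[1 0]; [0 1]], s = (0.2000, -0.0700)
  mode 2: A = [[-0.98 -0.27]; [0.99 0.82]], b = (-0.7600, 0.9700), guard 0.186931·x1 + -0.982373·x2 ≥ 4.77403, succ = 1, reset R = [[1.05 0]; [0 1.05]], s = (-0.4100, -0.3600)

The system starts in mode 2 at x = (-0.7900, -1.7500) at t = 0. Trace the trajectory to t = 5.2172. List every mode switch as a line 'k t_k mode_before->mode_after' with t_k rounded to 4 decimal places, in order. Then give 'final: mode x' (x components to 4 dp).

1 1.5834 2->1
2 2.5103 1->0
3 3.0438 0->1
4 4.1399 1->0
5 4.4982 0->1
final: 1 -2.4047 -4.9489

Mode 2: guard c·x = 4.7740 hit at Δt = 1.5834 (t = 1.5834), x⁻ = (-0.0265, -4.8647) → reset → x⁺ = (-0.4379, -5.4680), jump to mode 1
Mode 1: guard c·x = 5.2554 hit at Δt = 0.9269 (t = 2.5103), x⁻ = (-1.4159, -6.0608) → reset → x⁺ = (-1.2159, -6.1308), jump to mode 0
Mode 0: guard c·x = -2.6385 hit at Δt = 0.5335 (t = 3.0438), x⁻ = (-2.4232, -3.3561) → reset → x⁺ = (-2.7713, -3.8482), jump to mode 1
Mode 1: guard c·x = 5.2554 hit at Δt = 1.0961 (t = 4.1399), x⁻ = (-2.1673, -5.2950) → reset → x⁺ = (-1.9673, -5.3650), jump to mode 0
Mode 0: guard c·x = -2.6385 hit at Δt = 0.3583 (t = 4.4982), x⁻ = (-2.6474, -3.4144) → reset → x⁺ = (-3.0157, -3.9117), jump to mode 1
Mode 1: flow for 0.7190 to horizon, guard not reached → x = (-2.4047, -4.9489)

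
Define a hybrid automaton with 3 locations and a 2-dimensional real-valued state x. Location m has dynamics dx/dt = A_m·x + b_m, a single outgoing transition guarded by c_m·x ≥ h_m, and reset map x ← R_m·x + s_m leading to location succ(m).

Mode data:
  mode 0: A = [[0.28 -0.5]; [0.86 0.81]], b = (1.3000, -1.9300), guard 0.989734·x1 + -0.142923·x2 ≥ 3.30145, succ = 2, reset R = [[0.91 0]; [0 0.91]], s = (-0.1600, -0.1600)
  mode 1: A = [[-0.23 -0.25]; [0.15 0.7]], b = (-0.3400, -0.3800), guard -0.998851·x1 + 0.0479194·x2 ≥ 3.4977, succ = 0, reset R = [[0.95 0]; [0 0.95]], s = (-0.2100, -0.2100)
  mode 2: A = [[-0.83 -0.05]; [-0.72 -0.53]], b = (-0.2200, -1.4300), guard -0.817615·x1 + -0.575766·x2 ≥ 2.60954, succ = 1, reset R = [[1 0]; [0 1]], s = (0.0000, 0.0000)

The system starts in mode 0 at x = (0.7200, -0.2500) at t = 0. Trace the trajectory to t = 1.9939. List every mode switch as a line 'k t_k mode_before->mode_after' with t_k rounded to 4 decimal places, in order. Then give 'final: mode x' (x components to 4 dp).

1 1.0555 0->2
final: 2 1.1674 -2.8967

Mode 0: guard c·x = 3.3014 hit at Δt = 1.0555 (t = 1.0555), x⁻ = (3.1258, -1.4534) → reset → x⁺ = (2.6845, -1.4826), jump to mode 2
Mode 2: flow for 0.9384 to horizon, guard not reached → x = (1.1674, -2.8967)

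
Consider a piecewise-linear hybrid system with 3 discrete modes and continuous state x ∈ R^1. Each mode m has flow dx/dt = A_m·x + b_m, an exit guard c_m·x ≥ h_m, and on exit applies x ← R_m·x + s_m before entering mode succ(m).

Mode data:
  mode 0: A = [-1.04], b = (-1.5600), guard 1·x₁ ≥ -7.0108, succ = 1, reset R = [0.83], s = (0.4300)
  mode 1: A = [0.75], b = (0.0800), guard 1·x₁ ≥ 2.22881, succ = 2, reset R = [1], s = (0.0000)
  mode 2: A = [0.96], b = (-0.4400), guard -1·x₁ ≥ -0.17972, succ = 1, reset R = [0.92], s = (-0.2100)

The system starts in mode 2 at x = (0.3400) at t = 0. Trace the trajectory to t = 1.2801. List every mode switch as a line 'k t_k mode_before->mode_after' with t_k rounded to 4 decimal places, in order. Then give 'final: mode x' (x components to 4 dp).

1 0.8920 2->1
final: 1 -0.0237

Mode 2: guard c·x = -0.1797 hit at Δt = 0.8920 (t = 0.8920), x⁻ = (0.1797) → reset → x⁺ = (-0.0447), jump to mode 1
Mode 1: flow for 0.3881 to horizon, guard not reached → x = (-0.0237)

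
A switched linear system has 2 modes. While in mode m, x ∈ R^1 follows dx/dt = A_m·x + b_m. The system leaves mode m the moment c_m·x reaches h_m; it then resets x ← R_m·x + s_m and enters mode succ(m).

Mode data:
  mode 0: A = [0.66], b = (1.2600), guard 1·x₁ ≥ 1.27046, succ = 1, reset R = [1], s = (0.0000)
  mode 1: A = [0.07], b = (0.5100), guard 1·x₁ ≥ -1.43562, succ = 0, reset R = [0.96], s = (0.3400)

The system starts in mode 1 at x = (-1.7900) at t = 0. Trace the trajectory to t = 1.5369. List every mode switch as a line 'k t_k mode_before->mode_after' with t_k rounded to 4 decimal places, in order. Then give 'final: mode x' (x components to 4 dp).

1 0.8927 1->0
final: 0 -0.5768

Mode 1: guard c·x = -1.4356 hit at Δt = 0.8927 (t = 0.8927), x⁻ = (-1.4356) → reset → x⁺ = (-1.0382), jump to mode 0
Mode 0: flow for 0.6442 to horizon, guard not reached → x = (-0.5768)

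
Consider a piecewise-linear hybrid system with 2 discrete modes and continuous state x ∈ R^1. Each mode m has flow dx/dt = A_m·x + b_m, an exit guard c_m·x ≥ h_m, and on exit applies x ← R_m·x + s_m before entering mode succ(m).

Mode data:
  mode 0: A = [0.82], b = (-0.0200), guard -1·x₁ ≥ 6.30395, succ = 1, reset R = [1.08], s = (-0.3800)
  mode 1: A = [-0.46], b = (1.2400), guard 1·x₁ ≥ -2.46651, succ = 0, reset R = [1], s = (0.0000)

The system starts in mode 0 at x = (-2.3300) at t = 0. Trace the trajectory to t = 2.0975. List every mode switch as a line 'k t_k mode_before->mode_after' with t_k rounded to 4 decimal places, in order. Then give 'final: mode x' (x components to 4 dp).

Mode 0: guard c·x = 6.3040 hit at Δt = 1.2058 (t = 1.2058), x⁻ = (-6.3039) → reset → x⁺ = (-7.1883), jump to mode 1
Mode 1: flow for 0.8917 to horizon, guard not reached → x = (-3.8626)

1 1.2058 0->1
final: 1 -3.8626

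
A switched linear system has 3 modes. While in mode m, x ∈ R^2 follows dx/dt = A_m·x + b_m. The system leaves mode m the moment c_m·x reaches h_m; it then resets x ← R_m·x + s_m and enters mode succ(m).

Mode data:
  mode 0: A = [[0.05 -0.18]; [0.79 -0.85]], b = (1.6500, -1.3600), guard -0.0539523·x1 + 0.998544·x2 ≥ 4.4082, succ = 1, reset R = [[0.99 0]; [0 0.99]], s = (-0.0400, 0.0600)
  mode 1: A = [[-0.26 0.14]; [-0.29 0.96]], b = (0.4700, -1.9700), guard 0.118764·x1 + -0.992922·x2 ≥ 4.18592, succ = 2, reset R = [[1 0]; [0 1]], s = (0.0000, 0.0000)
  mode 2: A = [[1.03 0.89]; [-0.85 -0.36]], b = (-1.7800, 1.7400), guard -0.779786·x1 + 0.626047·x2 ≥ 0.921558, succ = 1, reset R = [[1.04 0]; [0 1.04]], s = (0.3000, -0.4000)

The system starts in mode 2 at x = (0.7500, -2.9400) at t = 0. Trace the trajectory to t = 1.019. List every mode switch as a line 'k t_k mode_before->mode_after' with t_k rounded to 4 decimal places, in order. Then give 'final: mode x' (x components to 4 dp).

Mode 2: guard c·x = 0.9216 hit at Δt = 0.6536 (t = 0.6536), x⁻ = (-1.9899, -1.0065) → reset → x⁺ = (-1.7695, -1.4468), jump to mode 1
Mode 1: flow for 0.3654 to horizon, guard not reached → x = (-1.5452, -2.7066)

1 0.6536 2->1
final: 1 -1.5452 -2.7066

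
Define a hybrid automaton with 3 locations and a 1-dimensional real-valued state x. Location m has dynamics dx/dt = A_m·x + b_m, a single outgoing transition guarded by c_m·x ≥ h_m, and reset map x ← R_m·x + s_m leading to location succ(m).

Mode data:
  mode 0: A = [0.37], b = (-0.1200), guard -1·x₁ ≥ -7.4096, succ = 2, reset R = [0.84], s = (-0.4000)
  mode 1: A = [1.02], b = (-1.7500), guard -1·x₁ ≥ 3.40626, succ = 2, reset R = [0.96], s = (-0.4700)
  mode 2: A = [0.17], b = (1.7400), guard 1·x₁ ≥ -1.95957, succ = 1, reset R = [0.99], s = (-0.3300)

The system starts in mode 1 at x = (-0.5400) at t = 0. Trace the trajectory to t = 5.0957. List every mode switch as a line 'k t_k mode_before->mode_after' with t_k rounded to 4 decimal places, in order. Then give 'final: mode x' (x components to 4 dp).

1 0.8040 1->2
2 2.2290 2->1
3 2.4749 1->2
4 3.8999 2->1
5 4.1458 1->2
final: 2 -2.6017

Mode 1: guard c·x = 3.4063 hit at Δt = 0.8040 (t = 0.8040), x⁻ = (-3.4063) → reset → x⁺ = (-3.7400), jump to mode 2
Mode 2: guard c·x = -1.9596 hit at Δt = 1.4250 (t = 2.2290), x⁻ = (-1.9596) → reset → x⁺ = (-2.2700), jump to mode 1
Mode 1: guard c·x = 3.4063 hit at Δt = 0.2459 (t = 2.4749), x⁻ = (-3.4063) → reset → x⁺ = (-3.7400), jump to mode 2
Mode 2: guard c·x = -1.9596 hit at Δt = 1.4250 (t = 3.8999), x⁻ = (-1.9596) → reset → x⁺ = (-2.2700), jump to mode 1
Mode 1: guard c·x = 3.4063 hit at Δt = 0.2459 (t = 4.1458), x⁻ = (-3.4063) → reset → x⁺ = (-3.7400), jump to mode 2
Mode 2: flow for 0.9499 to horizon, guard not reached → x = (-2.6017)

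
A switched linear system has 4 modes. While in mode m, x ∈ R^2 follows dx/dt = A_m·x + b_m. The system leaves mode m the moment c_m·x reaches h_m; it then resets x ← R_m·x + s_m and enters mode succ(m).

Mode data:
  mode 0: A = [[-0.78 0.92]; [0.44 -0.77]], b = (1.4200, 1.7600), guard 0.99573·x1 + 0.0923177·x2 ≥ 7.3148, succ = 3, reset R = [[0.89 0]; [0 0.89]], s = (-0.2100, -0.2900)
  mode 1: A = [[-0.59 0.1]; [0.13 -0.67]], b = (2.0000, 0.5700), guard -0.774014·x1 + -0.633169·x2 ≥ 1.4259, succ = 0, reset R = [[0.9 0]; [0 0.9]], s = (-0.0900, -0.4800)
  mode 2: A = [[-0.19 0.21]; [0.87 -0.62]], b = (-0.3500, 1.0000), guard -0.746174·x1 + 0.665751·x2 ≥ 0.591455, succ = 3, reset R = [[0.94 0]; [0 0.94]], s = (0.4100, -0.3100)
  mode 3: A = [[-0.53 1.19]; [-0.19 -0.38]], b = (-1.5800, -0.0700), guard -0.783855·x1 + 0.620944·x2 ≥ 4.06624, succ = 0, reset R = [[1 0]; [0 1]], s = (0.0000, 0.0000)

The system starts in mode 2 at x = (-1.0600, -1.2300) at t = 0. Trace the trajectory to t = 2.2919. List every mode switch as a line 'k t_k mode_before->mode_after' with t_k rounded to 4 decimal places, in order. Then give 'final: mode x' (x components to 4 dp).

Mode 2: guard c·x = 0.5915 hit at Δt = 1.1527 (t = 1.1527), x⁻ = (-1.4072, -0.6888) → reset → x⁺ = (-0.9128, -0.9575), jump to mode 3
Mode 3: flow for 1.1392 to horizon, guard not reached → x = (-2.4910, -0.3510)

1 1.1527 2->3
final: 3 -2.4910 -0.3510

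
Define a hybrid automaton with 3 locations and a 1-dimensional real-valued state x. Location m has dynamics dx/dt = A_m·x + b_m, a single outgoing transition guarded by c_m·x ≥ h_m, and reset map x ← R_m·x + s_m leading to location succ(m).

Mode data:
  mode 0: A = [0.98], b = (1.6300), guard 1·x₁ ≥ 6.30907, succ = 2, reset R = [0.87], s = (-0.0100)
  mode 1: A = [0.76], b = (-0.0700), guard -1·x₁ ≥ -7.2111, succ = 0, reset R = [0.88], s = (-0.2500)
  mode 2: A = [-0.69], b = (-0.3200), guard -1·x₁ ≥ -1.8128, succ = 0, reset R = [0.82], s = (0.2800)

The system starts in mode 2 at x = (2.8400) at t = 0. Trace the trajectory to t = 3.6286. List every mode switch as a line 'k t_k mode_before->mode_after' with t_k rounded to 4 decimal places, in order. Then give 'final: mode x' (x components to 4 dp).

1 0.5397 2->0
2 1.4004 0->2
3 2.7910 2->0
final: 0 6.1309

Mode 2: guard c·x = -1.8128 hit at Δt = 0.5397 (t = 0.5397), x⁻ = (1.8128) → reset → x⁺ = (1.7665), jump to mode 0
Mode 0: guard c·x = 6.3091 hit at Δt = 0.8607 (t = 1.4004), x⁻ = (6.3091) → reset → x⁺ = (5.4789), jump to mode 2
Mode 2: guard c·x = -1.8128 hit at Δt = 1.3906 (t = 2.7910), x⁻ = (1.8128) → reset → x⁺ = (1.7665), jump to mode 0
Mode 0: flow for 0.8376 to horizon, guard not reached → x = (6.1309)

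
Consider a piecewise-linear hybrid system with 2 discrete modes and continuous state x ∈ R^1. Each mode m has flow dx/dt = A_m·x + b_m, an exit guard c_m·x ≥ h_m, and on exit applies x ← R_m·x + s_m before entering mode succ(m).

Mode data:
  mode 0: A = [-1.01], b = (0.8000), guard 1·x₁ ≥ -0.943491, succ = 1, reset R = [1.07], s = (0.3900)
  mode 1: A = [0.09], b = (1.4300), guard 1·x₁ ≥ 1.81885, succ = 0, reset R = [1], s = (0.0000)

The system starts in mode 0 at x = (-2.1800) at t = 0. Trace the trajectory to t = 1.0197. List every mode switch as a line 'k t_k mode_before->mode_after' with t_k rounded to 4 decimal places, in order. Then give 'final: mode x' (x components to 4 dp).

Mode 0: guard c·x = -0.9435 hit at Δt = 0.5326 (t = 0.5326), x⁻ = (-0.9435) → reset → x⁺ = (-0.6195), jump to mode 1
Mode 1: flow for 0.4871 to horizon, guard not reached → x = (0.0647)

1 0.5326 0->1
final: 1 0.0647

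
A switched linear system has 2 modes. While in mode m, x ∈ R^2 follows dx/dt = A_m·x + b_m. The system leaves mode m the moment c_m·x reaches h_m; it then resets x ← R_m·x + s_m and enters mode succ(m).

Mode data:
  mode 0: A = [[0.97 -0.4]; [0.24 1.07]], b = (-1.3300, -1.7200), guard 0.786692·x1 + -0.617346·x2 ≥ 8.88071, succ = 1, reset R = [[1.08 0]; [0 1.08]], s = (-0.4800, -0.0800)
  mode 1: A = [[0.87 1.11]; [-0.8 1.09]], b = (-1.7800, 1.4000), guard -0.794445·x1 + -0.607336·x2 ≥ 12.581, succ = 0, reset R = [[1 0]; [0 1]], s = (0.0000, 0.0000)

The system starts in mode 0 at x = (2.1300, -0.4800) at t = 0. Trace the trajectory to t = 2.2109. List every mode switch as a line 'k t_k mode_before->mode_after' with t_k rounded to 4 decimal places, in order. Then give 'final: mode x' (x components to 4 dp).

1 1.4484 0->1
final: 1 -0.8818 -16.7860

Mode 0: guard c·x = 8.8807 hit at Δt = 1.4484 (t = 1.4484), x⁻ = (6.9428, -5.5381) → reset → x⁺ = (7.0182, -6.0611), jump to mode 1
Mode 1: flow for 0.7625 to horizon, guard not reached → x = (-0.8818, -16.7860)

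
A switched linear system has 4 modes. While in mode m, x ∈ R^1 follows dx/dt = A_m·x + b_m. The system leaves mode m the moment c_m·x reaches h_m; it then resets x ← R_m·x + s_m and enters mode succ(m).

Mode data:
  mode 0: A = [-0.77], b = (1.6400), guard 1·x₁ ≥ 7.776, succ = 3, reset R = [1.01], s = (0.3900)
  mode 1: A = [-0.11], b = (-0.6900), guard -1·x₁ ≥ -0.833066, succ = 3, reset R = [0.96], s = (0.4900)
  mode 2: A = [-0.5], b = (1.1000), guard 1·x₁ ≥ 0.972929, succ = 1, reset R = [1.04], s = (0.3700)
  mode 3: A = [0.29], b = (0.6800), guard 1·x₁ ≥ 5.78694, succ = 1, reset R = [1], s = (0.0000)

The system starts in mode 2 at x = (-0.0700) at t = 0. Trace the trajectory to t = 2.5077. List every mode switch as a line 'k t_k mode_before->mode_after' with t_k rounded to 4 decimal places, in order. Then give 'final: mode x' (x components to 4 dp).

1 1.2303 2->1
2 1.9066 1->3
final: 3 1.9819

Mode 2: guard c·x = 0.9729 hit at Δt = 1.2303 (t = 1.2303), x⁻ = (0.9729) → reset → x⁺ = (1.3818), jump to mode 1
Mode 1: guard c·x = -0.8331 hit at Δt = 0.6763 (t = 1.9066), x⁻ = (0.8331) → reset → x⁺ = (1.2897), jump to mode 3
Mode 3: flow for 0.6011 to horizon, guard not reached → x = (1.9819)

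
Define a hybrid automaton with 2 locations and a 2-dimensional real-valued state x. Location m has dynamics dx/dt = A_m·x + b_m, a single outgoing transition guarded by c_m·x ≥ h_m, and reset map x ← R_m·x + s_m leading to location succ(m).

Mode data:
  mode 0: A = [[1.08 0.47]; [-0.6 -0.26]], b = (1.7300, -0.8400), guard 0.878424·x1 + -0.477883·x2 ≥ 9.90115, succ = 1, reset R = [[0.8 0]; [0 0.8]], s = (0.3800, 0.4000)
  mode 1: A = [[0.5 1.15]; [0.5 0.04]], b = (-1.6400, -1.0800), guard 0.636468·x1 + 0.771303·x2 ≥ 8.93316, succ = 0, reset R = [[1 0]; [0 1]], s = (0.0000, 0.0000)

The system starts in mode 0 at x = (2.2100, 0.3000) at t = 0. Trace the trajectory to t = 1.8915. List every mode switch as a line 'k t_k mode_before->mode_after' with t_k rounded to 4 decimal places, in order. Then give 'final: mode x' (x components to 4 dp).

1 1.0508 0->1
final: 1 8.6431 -0.0060

Mode 0: guard c·x = 9.9011 hit at Δt = 1.0508 (t = 1.0508), x⁻ = (9.3463, -3.5389) → reset → x⁺ = (7.8570, -2.4311), jump to mode 1
Mode 1: flow for 0.8407 to horizon, guard not reached → x = (8.6431, -0.0060)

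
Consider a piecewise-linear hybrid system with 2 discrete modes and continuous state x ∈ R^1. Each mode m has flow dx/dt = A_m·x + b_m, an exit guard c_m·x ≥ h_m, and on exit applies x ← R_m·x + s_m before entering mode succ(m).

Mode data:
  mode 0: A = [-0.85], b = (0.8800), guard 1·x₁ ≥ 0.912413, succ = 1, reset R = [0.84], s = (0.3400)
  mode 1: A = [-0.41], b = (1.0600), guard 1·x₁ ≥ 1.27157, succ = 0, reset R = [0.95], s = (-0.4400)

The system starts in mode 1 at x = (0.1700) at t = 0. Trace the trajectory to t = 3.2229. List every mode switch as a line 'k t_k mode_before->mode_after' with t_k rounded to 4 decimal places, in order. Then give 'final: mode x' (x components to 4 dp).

Mode 1: guard c·x = 1.2716 hit at Δt = 1.4852 (t = 1.4852), x⁻ = (1.2716) → reset → x⁺ = (0.7680), jump to mode 0
Mode 0: guard c·x = 0.9124 hit at Δt = 0.9143 (t = 2.3995), x⁻ = (0.9124) → reset → x⁺ = (1.1064), jump to mode 1
Mode 1: guard c·x = 1.2716 hit at Δt = 0.2888 (t = 2.6883), x⁻ = (1.2716) → reset → x⁺ = (0.7680), jump to mode 0
Mode 0: flow for 0.5346 to horizon, guard not reached → x = (0.8656)

1 1.4852 1->0
2 2.3995 0->1
3 2.6883 1->0
final: 0 0.8656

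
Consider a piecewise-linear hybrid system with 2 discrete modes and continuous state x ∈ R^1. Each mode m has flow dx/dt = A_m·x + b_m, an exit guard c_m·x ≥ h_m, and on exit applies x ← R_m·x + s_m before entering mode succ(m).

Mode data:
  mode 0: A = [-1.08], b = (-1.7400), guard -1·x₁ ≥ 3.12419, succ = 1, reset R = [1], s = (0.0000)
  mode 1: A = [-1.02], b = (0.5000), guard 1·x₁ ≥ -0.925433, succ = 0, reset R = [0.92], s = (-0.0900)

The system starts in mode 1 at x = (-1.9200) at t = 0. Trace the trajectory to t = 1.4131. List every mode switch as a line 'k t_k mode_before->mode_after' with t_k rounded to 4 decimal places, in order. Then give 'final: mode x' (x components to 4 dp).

1 0.5217 1->0
final: 0 -1.3554

Mode 1: guard c·x = -0.9254 hit at Δt = 0.5217 (t = 0.5217), x⁻ = (-0.9254) → reset → x⁺ = (-0.9414), jump to mode 0
Mode 0: flow for 0.8914 to horizon, guard not reached → x = (-1.3554)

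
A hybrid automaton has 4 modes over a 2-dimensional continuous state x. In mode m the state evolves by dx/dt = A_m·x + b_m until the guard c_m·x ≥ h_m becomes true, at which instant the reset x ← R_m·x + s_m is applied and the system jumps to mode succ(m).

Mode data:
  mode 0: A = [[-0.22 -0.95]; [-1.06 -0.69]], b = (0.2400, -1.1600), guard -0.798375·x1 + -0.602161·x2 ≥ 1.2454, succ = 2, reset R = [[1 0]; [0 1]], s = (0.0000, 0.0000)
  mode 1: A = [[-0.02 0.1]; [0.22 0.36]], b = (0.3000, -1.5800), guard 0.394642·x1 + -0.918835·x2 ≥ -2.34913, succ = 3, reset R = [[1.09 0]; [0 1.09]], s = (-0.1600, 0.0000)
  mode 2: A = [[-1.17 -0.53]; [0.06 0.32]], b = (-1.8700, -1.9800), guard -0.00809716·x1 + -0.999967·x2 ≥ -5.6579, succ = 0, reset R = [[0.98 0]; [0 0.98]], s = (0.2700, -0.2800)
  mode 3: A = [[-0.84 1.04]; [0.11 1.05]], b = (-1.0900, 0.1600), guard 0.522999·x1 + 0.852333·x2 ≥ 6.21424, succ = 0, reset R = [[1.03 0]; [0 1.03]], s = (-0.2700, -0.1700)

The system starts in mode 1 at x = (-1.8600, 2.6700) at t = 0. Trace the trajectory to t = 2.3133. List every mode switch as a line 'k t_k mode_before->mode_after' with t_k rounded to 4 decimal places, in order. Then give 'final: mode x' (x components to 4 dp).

Mode 1: guard c·x = -2.3491 hit at Δt = 0.6714 (t = 0.6714), x⁻ = (-1.4814, 1.9204) → reset → x⁺ = (-1.7747, 2.0932), jump to mode 3
Mode 3: guard c·x = 6.2142 hit at Δt = 1.0349 (t = 1.7063), x⁻ = (1.4752, 6.3857) → reset → x⁺ = (1.2494, 6.4073), jump to mode 0
Mode 0: flow for 0.6070 to horizon, guard not reached → x = (-1.3871, 3.8032)

1 0.6714 1->3
2 1.7063 3->0
final: 0 -1.3871 3.8032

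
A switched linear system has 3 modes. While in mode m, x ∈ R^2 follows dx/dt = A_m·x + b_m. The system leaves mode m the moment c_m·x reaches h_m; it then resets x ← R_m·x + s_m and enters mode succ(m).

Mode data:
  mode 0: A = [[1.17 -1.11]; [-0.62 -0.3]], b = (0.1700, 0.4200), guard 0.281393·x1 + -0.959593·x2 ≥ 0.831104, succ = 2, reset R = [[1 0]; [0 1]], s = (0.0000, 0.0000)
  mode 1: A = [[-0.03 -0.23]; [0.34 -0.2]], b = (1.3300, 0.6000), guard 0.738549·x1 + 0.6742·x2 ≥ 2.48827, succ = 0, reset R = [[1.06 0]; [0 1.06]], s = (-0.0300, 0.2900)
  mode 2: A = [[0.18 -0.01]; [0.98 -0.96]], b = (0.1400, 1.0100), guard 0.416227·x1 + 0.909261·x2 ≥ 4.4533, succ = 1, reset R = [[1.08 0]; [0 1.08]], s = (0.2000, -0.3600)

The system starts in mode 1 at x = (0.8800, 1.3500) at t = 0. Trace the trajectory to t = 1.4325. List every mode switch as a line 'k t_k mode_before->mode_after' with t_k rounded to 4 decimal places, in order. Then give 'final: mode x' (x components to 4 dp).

Mode 1: guard c·x = 2.4883 hit at Δt = 0.8051 (t = 0.8051), x⁻ = (1.6196, 1.9165) → reset → x⁺ = (1.6868, 2.3215), jump to mode 0
Mode 0: flow for 0.6274 to horizon, guard not reached → x = (1.6301, 1.5893)

1 0.8051 1->0
final: 0 1.6301 1.5893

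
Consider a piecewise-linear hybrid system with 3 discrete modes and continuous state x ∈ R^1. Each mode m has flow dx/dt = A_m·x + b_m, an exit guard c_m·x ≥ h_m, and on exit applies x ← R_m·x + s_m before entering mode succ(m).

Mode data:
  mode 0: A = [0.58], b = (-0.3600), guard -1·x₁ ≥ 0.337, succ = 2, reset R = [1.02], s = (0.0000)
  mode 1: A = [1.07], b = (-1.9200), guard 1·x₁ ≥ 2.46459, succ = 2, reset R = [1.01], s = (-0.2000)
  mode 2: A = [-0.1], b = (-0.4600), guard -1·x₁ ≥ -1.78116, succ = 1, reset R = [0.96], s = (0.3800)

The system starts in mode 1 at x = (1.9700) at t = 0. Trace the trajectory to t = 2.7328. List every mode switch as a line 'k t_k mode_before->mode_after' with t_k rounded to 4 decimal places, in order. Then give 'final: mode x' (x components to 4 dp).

Mode 1: guard c·x = 2.4646 hit at Δt = 1.2517 (t = 1.2517), x⁻ = (2.4646) → reset → x⁺ = (2.2892), jump to mode 2
Mode 2: guard c·x = -1.7812 hit at Δt = 0.7661 (t = 2.0178), x⁻ = (1.7812) → reset → x⁺ = (2.0899), jump to mode 1
Mode 1: flow for 0.7150 to horizon, guard not reached → x = (2.4295)

1 1.2517 1->2
2 2.0178 2->1
final: 1 2.4295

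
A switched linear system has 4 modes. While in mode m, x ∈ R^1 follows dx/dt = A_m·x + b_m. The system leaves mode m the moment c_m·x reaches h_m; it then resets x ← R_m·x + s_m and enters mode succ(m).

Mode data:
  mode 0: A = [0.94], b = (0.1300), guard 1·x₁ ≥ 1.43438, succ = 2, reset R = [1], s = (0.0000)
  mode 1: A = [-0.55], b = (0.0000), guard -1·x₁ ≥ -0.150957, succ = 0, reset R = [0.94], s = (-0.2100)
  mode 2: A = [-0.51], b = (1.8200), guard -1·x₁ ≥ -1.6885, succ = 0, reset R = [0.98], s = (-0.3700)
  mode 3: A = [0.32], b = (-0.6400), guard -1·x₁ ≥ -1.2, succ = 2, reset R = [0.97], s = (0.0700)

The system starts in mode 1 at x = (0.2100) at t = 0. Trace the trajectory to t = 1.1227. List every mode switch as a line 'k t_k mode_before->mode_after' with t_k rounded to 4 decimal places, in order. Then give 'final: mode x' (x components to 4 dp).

Mode 1: guard c·x = -0.1510 hit at Δt = 0.6002 (t = 0.6002), x⁻ = (0.1510) → reset → x⁺ = (-0.0681), jump to mode 0
Mode 0: flow for 0.5225 to horizon, guard not reached → x = (-0.0236)

1 0.6002 1->0
final: 0 -0.0236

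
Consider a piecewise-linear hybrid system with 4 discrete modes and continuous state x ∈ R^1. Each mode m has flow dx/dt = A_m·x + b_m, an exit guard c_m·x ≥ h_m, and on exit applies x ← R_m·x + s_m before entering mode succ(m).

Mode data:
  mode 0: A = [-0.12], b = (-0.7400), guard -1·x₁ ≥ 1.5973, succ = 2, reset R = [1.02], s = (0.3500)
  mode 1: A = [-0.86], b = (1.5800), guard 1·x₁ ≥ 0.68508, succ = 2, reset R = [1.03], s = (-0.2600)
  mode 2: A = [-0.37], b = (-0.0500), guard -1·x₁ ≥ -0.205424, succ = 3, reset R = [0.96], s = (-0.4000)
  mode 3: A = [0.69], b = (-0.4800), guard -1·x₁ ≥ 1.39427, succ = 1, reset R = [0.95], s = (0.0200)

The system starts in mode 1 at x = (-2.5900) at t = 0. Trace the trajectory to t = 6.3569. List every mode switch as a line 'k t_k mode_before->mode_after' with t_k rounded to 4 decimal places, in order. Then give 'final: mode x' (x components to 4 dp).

Mode 1: guard c·x = 0.6851 hit at Δt = 1.5653 (t = 1.5653), x⁻ = (0.6851) → reset → x⁺ = (0.4456), jump to mode 2
Mode 2: guard c·x = -0.2054 hit at Δt = 1.4426 (t = 3.0079), x⁻ = (0.2054) → reset → x⁺ = (-0.2028), jump to mode 3
Mode 3: guard c·x = 1.3943 hit at Δt = 1.2235 (t = 4.2314), x⁻ = (-1.3943) → reset → x⁺ = (-1.3046), jump to mode 1
Mode 1: guard c·x = 0.6851 hit at Δt = 1.1665 (t = 5.3979), x⁻ = (0.6851) → reset → x⁺ = (0.4456), jump to mode 2
Mode 2: flow for 0.9590 to horizon, guard not reached → x = (0.2722)

1 1.5653 1->2
2 3.0079 2->3
3 4.2314 3->1
4 5.3979 1->2
final: 2 0.2722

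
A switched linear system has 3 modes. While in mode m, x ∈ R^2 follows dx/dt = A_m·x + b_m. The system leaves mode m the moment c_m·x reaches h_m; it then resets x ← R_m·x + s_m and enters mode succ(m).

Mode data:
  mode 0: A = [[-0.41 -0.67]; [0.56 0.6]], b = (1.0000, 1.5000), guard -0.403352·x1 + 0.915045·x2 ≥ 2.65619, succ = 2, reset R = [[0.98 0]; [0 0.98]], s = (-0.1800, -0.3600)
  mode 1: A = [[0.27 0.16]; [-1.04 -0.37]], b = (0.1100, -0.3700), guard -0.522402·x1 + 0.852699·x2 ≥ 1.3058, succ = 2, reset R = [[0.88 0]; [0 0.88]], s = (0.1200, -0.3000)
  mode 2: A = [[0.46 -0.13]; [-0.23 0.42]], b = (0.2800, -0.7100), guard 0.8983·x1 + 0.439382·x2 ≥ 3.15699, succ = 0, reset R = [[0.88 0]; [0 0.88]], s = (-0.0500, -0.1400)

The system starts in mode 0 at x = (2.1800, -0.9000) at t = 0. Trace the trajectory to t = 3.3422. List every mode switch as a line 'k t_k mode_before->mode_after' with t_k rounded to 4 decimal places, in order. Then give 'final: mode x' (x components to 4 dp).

1 1.3369 0->2
2 2.4715 2->0
3 2.6077 0->2
final: 2 1.4411 3.2966

Mode 0: guard c·x = 2.6562 hit at Δt = 1.3369 (t = 1.3369), x⁻ = (1.4158, 3.5269) → reset → x⁺ = (1.2075, 3.0963), jump to mode 2
Mode 2: guard c·x = 3.1570 hit at Δt = 1.1346 (t = 2.4715), x⁻ = (1.8201, 3.4639) → reset → x⁺ = (1.5517, 2.9082), jump to mode 0
Mode 0: guard c·x = 2.6562 hit at Δt = 0.1362 (t = 2.6077), x⁻ = (1.3163, 3.4830) → reset → x⁺ = (1.1100, 3.0534), jump to mode 2
Mode 2: flow for 0.7345 to horizon, guard not reached → x = (1.4411, 3.2966)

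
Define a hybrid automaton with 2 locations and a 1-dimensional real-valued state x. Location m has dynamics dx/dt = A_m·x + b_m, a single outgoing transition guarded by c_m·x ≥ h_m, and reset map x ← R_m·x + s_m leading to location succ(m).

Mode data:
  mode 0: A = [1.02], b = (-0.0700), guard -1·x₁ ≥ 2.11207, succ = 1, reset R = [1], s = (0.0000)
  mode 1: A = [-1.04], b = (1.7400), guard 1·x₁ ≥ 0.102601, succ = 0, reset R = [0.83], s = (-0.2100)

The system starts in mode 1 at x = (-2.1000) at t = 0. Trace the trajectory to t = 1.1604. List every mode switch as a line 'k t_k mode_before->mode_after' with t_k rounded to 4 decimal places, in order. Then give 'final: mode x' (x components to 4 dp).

1 0.8428 1->0
final: 0 -0.1989

Mode 1: guard c·x = 0.1026 hit at Δt = 0.8428 (t = 0.8428), x⁻ = (0.1026) → reset → x⁺ = (-0.1248), jump to mode 0
Mode 0: flow for 0.3176 to horizon, guard not reached → x = (-0.1989)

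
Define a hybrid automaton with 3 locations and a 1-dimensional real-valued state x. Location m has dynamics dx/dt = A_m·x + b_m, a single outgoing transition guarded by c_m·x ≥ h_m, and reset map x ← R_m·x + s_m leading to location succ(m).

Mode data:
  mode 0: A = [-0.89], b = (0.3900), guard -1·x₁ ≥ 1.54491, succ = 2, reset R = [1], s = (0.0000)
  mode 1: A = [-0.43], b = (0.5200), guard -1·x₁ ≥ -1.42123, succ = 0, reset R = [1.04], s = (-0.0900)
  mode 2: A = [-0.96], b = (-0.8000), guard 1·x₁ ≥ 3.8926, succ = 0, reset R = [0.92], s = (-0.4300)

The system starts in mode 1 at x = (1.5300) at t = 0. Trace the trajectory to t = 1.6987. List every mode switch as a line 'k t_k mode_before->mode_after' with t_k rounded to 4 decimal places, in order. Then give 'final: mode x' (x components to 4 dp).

Mode 1: guard c·x = -1.4212 hit at Δt = 0.9634 (t = 0.9634), x⁻ = (1.4212) → reset → x⁺ = (1.3881), jump to mode 0
Mode 0: flow for 0.7353 to horizon, guard not reached → x = (0.9319)

1 0.9634 1->0
final: 0 0.9319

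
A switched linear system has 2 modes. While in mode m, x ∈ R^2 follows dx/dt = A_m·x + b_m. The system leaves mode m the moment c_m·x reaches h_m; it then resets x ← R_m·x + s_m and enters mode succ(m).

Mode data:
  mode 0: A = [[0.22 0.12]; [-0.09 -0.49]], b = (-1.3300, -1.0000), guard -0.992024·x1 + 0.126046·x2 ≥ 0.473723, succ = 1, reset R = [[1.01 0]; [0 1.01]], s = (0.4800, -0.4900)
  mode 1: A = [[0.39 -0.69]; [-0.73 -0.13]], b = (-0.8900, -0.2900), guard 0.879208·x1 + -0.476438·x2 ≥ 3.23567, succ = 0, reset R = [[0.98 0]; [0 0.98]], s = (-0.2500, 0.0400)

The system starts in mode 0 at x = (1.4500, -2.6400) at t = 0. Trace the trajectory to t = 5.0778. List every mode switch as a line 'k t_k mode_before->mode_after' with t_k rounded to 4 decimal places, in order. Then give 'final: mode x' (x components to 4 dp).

1 1.4418 0->1
2 2.9763 1->0
3 4.4554 0->1
final: 1 0.4580 -3.1426

Mode 0: guard c·x = 0.4737 hit at Δt = 1.4418 (t = 1.4418), x⁻ = (-0.7775, -2.3607) → reset → x⁺ = (-0.3053, -2.8743), jump to mode 1
Mode 1: guard c·x = 3.2357 hit at Δt = 1.5345 (t = 2.9763), x⁻ = (1.8294, -3.4155) → reset → x⁺ = (1.5428, -3.3072), jump to mode 0
Mode 0: guard c·x = 0.4737 hit at Δt = 1.4791 (t = 4.4554), x⁻ = (-0.8181, -2.6804) → reset → x⁺ = (-0.3463, -3.1972), jump to mode 1
Mode 1: flow for 0.6224 to horizon, guard not reached → x = (0.4580, -3.1426)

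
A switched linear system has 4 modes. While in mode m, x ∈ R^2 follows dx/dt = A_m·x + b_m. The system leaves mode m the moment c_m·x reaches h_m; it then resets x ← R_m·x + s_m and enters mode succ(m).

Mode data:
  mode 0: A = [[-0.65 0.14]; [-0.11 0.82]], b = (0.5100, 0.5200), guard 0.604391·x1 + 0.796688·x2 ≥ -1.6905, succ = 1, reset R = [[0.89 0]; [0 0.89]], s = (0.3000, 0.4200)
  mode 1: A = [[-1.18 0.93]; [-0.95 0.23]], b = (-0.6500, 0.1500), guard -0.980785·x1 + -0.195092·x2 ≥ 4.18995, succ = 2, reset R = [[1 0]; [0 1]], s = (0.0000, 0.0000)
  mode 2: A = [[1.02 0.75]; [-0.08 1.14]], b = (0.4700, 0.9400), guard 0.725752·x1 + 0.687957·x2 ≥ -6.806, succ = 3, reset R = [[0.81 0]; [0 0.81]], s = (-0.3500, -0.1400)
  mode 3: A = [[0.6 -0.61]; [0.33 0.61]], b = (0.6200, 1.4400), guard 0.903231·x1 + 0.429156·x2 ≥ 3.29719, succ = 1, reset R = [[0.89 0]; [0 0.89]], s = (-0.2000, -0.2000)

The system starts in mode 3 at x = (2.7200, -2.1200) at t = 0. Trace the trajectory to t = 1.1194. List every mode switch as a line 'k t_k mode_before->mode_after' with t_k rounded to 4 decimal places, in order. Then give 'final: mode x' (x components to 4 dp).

1 0.4254 3->1
final: 1 0.2027 -2.9844

Mode 3: guard c·x = 3.2972 hit at Δt = 0.4254 (t = 0.4254), x⁻ = (4.3586, -1.4905) → reset → x⁺ = (3.6792, -1.5266), jump to mode 1
Mode 1: flow for 0.6940 to horizon, guard not reached → x = (0.2027, -2.9844)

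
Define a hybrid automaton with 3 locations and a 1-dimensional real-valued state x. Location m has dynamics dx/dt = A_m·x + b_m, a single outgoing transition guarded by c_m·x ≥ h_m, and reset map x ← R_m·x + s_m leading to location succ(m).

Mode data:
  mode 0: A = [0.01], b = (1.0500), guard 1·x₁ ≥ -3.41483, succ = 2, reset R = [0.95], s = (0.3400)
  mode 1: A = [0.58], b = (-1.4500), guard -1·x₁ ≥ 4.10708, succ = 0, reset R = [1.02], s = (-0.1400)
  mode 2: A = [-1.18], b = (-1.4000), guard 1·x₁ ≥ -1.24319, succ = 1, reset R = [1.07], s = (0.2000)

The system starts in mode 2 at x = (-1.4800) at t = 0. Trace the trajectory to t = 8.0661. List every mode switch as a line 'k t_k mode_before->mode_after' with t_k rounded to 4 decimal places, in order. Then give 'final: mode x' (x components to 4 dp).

1 1.3927 2->1
2 2.4252 1->0
3 3.3294 0->2
4 6.2193 2->1
5 7.2518 1->0
final: 0 -3.5061

Mode 2: guard c·x = -1.2432 hit at Δt = 1.3927 (t = 1.3927), x⁻ = (-1.2432) → reset → x⁺ = (-1.1302), jump to mode 1
Mode 1: guard c·x = 4.1071 hit at Δt = 1.0325 (t = 2.4252), x⁻ = (-4.1071) → reset → x⁺ = (-4.3292), jump to mode 0
Mode 0: guard c·x = -3.4148 hit at Δt = 0.9042 (t = 3.3294), x⁻ = (-3.4148) → reset → x⁺ = (-2.9041), jump to mode 2
Mode 2: guard c·x = -1.2432 hit at Δt = 2.8899 (t = 6.2193), x⁻ = (-1.2432) → reset → x⁺ = (-1.1302), jump to mode 1
Mode 1: guard c·x = 4.1071 hit at Δt = 1.0325 (t = 7.2518), x⁻ = (-4.1071) → reset → x⁺ = (-4.3292), jump to mode 0
Mode 0: flow for 0.8143 to horizon, guard not reached → x = (-3.5061)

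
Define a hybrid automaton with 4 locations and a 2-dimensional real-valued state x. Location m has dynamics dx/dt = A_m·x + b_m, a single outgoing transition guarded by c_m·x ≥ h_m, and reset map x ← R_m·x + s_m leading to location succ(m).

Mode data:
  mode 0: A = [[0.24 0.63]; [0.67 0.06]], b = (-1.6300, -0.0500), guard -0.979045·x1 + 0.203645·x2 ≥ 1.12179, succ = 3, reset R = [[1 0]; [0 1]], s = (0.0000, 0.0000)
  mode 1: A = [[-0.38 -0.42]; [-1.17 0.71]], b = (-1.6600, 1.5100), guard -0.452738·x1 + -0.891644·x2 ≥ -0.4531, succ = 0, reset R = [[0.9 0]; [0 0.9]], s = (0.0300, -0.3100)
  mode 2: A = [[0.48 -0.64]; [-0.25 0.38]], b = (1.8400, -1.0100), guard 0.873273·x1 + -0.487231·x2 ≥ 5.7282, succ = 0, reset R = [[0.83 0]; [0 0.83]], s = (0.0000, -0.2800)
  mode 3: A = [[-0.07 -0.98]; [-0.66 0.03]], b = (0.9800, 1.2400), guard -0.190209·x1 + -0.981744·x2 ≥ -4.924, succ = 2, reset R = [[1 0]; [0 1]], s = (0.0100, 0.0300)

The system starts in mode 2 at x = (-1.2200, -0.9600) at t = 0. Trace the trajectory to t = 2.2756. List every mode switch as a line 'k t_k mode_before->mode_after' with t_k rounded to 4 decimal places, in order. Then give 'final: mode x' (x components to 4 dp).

1 1.4825 2->0
final: 0 1.2214 -2.5662

Mode 2: guard c·x = 5.7282 hit at Δt = 1.4825 (t = 1.4825), x⁻ = (4.2938, -4.0607) → reset → x⁺ = (3.5639, -3.6504), jump to mode 0
Mode 0: flow for 0.7931 to horizon, guard not reached → x = (1.2214, -2.5662)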